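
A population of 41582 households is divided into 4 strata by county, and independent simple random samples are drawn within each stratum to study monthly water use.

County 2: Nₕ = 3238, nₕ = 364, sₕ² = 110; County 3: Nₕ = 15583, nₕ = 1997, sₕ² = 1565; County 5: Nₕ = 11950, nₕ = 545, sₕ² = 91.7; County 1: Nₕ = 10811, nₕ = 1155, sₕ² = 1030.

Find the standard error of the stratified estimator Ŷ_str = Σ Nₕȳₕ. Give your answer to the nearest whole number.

16875

Var(Ŷ_str) = Σₕ Nₕ²(1 − fₕ)sₕ²/nₕ.
County 2: 3238²·(1 − 364/3238)·110/364 = 2.8122564 × 10^6.
County 3: 15583²·(1 − 1997/15583)·1565/1997 = 1.6591244 × 10^8.
County 5: 11950²·(1 − 545/11950)·91.7/545 = 2.2931688 × 10^7.
County 1: 10811²·(1 − 1155/10811)·1030/1155 = 9.3093287 × 10^7.
Sum = 2.8474967 × 10^8.
SE = √(2.8474967 × 10^8) = 16875.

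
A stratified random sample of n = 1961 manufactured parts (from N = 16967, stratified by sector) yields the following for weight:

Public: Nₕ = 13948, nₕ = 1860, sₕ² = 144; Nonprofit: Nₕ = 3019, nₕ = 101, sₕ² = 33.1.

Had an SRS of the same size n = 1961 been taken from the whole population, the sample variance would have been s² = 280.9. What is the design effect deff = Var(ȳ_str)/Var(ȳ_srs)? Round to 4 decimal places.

0.4371

Var(ȳ_str) = Σ Wₕ²(1−fₕ)sₕ²/nₕ with Wₕ = Nₕ/16967:
  Public: (13948/16967)²·(1−1860/13948)·144/1860 = 0.045342537
  Nonprofit: (3019/16967)²·(1−101/3019)·33.1/101 = 0.010028706
  → Var(ȳ_str) = 0.055371243.
Var(ȳ_srs) = (1 − 1961/16967)·280.9/1961 = 0.12668758.
deff = 0.055371243 / 0.12668758 = 0.4371.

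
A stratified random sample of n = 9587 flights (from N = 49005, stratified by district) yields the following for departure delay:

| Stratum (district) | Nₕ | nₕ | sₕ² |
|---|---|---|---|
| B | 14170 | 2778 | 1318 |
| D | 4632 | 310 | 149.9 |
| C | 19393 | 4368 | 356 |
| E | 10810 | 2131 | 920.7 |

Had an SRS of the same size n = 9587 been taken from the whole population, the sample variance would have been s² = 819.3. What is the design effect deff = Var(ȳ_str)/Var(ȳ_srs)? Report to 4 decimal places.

0.9120

Var(ȳ_str) = Σ Wₕ²(1−fₕ)sₕ²/nₕ with Wₕ = Nₕ/49005:
  B: (14170/49005)²·(1−2778/14170)·1318/2778 = 0.031891299
  D: (4632/49005)²·(1−310/4632)·149.9/310 = 0.0040309969
  C: (19393/49005)²·(1−4368/19393)·356/4368 = 0.0098888561
  E: (10810/49005)²·(1−2131/10810)·920.7/2131 = 0.0168791
  → Var(ȳ_str) = 0.062690252.
Var(ȳ_srs) = (1 − 9587/49005)·819.3/9587 = 0.068740774.
deff = 0.062690252 / 0.068740774 = 0.9120.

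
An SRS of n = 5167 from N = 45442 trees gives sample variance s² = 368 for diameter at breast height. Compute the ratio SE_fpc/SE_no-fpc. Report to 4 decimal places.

0.9414

f = n/N = 5167/45442 = 0.11370538.
SE_no-fpc = √(s²/n) = 0.26687303; SE_fpc = √((1−f)s²/n) = 0.25124286.
Ratio = √(1−f) = 0.94143222.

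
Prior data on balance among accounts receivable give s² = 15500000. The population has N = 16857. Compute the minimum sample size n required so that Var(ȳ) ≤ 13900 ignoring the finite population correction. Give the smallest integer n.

Without fpc, n₀ = s²/D = 15500000/13900 = 1115.1079.
Rounding up, n = 1116.

1116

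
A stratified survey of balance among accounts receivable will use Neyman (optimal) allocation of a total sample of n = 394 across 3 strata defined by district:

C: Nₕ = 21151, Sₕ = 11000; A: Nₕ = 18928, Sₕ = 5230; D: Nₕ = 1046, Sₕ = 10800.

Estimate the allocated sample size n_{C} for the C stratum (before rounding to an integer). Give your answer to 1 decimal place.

Neyman allocation: nₕ = n·NₕSₕ / Σⱼ NⱼSⱼ.
Σ NⱼSⱼ = 21151·11000 + 18928·5230 + 1046·10800 = 3.4295124 × 10^8.
n_{C} = 394·21151·11000 / (3.4295124 × 10^8) = 267.3.

267.3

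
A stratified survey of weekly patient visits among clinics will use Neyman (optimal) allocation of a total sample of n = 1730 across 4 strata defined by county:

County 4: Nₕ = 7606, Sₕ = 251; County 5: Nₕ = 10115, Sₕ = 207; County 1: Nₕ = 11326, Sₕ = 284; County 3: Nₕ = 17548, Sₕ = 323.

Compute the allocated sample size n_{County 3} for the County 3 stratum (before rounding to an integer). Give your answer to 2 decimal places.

Neyman allocation: nₕ = n·NₕSₕ / Σⱼ NⱼSⱼ.
Σ NⱼSⱼ = 7606·251 + 10115·207 + 11326·284 + 17548·323 = 1.2887499 × 10^7.
n_{County 3} = 1730·17548·323 / (1.2887499 × 10^7) = 760.86.

760.86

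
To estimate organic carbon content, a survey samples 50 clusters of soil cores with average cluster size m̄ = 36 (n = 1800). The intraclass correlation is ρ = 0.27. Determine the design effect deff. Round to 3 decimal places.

10.450

deff = 1 + (36 − 1)·0.27 = 1 + 9.45 = 10.45.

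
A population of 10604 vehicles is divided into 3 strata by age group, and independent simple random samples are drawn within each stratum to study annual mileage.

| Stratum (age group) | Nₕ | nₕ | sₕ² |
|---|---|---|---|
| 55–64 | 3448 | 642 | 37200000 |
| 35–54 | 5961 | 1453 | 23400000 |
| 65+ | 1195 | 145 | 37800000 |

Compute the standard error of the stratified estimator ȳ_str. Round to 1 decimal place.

108.4

Var(ȳ_str) = Σₕ Wₕ²(1 − fₕ)sₕ²/nₕ with Wₕ = Nₕ/N, N = 10604.
55–64: Wₕ = 0.32516032; term = 0.32516032²·(1 − 0.18619490)·37200000/642 = 4985.6685.
35–54: Wₕ = 0.56214636; term = 0.56214636²·(1 − 0.24375105)·23400000/1453 = 3848.698.
65+: Wₕ = 0.11269332; term = 0.11269332²·(1 − 0.12133891)·37800000/145 = 2908.9855.
Sum = 11743.352.
SE = √(11743.352) = 108.4.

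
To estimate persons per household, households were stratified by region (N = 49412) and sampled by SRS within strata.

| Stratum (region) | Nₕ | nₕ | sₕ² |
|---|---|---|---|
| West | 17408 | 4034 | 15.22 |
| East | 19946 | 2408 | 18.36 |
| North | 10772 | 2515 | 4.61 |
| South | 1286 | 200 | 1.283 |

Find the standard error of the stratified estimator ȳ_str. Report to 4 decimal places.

Var(ȳ_str) = Σₕ Wₕ²(1 − fₕ)sₕ²/nₕ with Wₕ = Nₕ/N, N = 49412.
West: Wₕ = 0.35230308; term = 0.35230308²·(1 − 0.23173254)·15.22/4034 = 3.5976929 × 10^-4.
East: Wₕ = 0.40366713; term = 0.40366713²·(1 − 0.12072596)·18.36/2408 = 0.0010924139.
North: Wₕ = 0.21800372; term = 0.21800372²·(1 − 0.23347568)·4.61/2515 = 6.6775431 × 10^-5.
South: Wₕ = 0.02602607; term = 0.02602607²·(1 − 0.15552100)·1.283/200 = 3.6694636 × 10^-6.
Sum = 0.0015226281.
SE = √(0.0015226281) = 0.0390.

0.0390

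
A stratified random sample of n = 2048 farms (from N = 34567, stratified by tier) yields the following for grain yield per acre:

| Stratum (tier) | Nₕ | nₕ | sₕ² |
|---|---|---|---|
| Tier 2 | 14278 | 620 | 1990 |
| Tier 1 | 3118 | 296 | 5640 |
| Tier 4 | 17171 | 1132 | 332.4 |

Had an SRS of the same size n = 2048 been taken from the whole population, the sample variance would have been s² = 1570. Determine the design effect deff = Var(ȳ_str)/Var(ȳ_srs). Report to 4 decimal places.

Var(ȳ_str) = Σ Wₕ²(1−fₕ)sₕ²/nₕ with Wₕ = Nₕ/34567:
  Tier 2: (14278/34567)²·(1−620/14278)·1990/620 = 0.52383257
  Tier 1: (3118/34567)²·(1−296/3118)·5640/296 = 0.14031275
  Tier 4: (17171/34567)²·(1−1132/17171)·332.4/1132 = 0.067680582
  → Var(ȳ_str) = 0.7318259.
Var(ȳ_srs) = (1 − 2048/34567)·1570/2048 = 0.72118252.
deff = 0.7318259 / 0.72118252 = 1.0148.

1.0148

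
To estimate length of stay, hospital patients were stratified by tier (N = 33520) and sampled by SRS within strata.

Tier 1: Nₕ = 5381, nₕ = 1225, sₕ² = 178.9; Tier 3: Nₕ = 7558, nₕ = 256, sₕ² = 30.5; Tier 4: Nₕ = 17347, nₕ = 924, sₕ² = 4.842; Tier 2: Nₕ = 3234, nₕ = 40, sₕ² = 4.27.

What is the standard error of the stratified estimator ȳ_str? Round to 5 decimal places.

0.10521

Var(ȳ_str) = Σₕ Wₕ²(1 − fₕ)sₕ²/nₕ with Wₕ = Nₕ/N, N = 33520.
Tier 1: Wₕ = 0.16053103; term = 0.16053103²·(1 − 0.22765285)·178.9/1225 = 0.0029067305.
Tier 3: Wₕ = 0.22547733; term = 0.22547733²·(1 − 0.03387139)·30.5/256 = 0.0058519495.
Tier 4: Wₕ = 0.51751193; term = 0.51751193²·(1 − 0.05326569)·4.842/924 = 0.0013286839.
Tier 2: Wₕ = 0.09647971; term = 0.09647971²·(1 − 0.01236858)·4.27/40 = 9.8137455 × 10^-4.
Sum = 0.011068738.
SE = √(0.011068738) = 0.10521.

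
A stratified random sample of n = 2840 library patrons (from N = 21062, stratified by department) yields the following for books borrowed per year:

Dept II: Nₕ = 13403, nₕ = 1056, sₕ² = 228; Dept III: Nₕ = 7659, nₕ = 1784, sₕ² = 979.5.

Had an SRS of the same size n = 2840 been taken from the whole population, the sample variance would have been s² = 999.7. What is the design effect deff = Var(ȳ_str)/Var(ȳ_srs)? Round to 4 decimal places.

Var(ȳ_str) = Σ Wₕ²(1−fₕ)sₕ²/nₕ with Wₕ = Nₕ/21062:
  Dept II: (13403/21062)²·(1−1056/13403)·228/1056 = 0.080544368
  Dept III: (7659/21062)²·(1−1784/7659)·979.5/1784 = 0.055691679
  → Var(ȳ_str) = 0.13623605.
Var(ȳ_srs) = (1 − 2840/21062)·999.7/2840 = 0.30454241.
deff = 0.13623605 / 0.30454241 = 0.4473.

0.4473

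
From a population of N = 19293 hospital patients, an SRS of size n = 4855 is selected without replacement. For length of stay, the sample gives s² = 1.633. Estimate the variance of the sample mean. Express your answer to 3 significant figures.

Under SRS without replacement, Var(ȳ) = (1 − f)·s²/n with f = n/N = 4855/19293 = 0.25164567.
Var(ȳ) = (1 − 0.25164567)·1.633/4855 = 0.74835433·3.3635427 × 10^-4 = 2.5171218 × 10^-4.

2.52 × 10^-4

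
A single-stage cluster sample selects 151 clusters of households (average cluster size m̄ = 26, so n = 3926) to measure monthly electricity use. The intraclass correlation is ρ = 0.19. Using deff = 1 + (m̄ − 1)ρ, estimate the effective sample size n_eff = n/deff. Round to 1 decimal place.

682.8

deff = 1 + (26 − 1)·0.19 = 1 + 4.75 = 5.75.
n_eff = 3926 / 5.75 = 682.8.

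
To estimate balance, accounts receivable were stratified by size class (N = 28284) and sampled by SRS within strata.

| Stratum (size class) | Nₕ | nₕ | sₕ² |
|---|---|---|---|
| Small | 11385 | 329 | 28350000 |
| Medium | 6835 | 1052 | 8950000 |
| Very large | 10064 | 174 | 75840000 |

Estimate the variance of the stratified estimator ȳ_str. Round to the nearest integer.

Var(ȳ_str) = Σₕ Wₕ²(1 − fₕ)sₕ²/nₕ with Wₕ = Nₕ/N, N = 28284.
Small: Wₕ = 0.40252440; term = 0.40252440²·(1 − 0.02889767)·28350000/329 = 13558.342.
Medium: Wₕ = 0.24165606; term = 0.24165606²·(1 − 0.15391368)·8950000/1052 = 420.3561.
Very large: Wₕ = 0.35581954; term = 0.35581954²·(1 − 0.01728935)·75840000/174 = 54229.342.
Sum = 68208.04.

68208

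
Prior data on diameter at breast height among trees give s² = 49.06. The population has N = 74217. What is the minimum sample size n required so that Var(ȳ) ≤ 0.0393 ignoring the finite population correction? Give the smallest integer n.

Without fpc, n₀ = s²/D = 49.06/0.0393 = 1248.3461.
Rounding up, n = 1249.

1249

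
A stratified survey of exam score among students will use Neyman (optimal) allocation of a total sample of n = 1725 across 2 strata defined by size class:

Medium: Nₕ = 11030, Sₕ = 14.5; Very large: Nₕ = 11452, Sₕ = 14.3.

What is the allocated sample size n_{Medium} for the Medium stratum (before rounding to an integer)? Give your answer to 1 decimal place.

852.3

Neyman allocation: nₕ = n·NₕSₕ / Σⱼ NⱼSⱼ.
Σ NⱼSⱼ = 11030·14.5 + 11452·14.3 = 323698.6.
n_{Medium} = 1725·11030·14.5 / 323698.6 = 852.3.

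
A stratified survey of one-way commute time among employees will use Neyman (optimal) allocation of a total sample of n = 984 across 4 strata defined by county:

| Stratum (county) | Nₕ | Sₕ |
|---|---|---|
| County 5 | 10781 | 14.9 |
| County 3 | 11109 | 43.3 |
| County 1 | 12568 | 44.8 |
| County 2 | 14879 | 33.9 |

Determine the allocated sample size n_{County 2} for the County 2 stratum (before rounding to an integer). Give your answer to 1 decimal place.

Neyman allocation: nₕ = n·NₕSₕ / Σⱼ NⱼSⱼ.
Σ NⱼSⱼ = 10781·14.9 + 11109·43.3 + 12568·44.8 + 14879·33.9 = 1.7091011 × 10^6.
n_{County 2} = 984·14879·33.9 / (1.7091011 × 10^6) = 290.4.

290.4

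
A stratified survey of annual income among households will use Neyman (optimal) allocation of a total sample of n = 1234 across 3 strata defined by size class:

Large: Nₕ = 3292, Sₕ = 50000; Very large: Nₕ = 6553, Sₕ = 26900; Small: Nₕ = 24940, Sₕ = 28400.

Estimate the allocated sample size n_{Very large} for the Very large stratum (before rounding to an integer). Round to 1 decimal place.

Neyman allocation: nₕ = n·NₕSₕ / Σⱼ NⱼSⱼ.
Σ NⱼSⱼ = 3292·50000 + 6553·26900 + 24940·28400 = 1.0491717 × 10^9.
n_{Very large} = 1234·6553·26900 / (1.0491717 × 10^9) = 207.3.

207.3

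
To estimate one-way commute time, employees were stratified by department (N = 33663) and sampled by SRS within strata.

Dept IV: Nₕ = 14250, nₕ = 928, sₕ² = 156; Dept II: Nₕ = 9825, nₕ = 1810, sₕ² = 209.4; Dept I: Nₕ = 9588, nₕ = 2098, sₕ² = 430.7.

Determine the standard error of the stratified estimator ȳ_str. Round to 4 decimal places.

Var(ȳ_str) = Σₕ Wₕ²(1 − fₕ)sₕ²/nₕ with Wₕ = Nₕ/N, N = 33663.
Dept IV: Wₕ = 0.42331343; term = 0.42331343²·(1 − 0.06512281)·156/928 = 0.028161467.
Dept II: Wₕ = 0.29186347; term = 0.29186347²·(1 − 0.18422392)·209.4/1810 = 0.008039491.
Dept I: Wₕ = 0.28482310; term = 0.28482310²·(1 − 0.21881519)·430.7/2098 = 0.013009889.
Sum = 0.049210847.
SE = √(0.049210847) = 0.2218.

0.2218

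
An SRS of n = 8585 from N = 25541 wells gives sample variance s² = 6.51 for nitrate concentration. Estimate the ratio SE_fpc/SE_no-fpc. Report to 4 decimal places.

f = n/N = 8585/25541 = 0.33612623.
SE_no-fpc = √(s²/n) = 0.027537236; SE_fpc = √((1−f)s²/n) = 0.022436913.
Ratio = √(1−f) = 0.81478449.

0.8148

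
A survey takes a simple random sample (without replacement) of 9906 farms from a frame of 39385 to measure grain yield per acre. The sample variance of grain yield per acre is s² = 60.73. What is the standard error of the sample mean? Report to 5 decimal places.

0.06774

Under SRS without replacement, Var(ȳ) = (1 − f)·s²/n with f = n/N = 9906/39385 = 0.25151708.
Var(ȳ) = (1 − 0.25151708)·60.73/9906 = 0.74848292·0.0061306279 = 0.0045886703.
SE(ȳ) = √(0.0045886703) = 0.06774.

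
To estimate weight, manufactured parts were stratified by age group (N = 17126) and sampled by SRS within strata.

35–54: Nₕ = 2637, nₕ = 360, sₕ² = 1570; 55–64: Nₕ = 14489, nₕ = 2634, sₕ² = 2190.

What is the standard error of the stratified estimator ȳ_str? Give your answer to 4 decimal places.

0.7591

Var(ȳ_str) = Σₕ Wₕ²(1 − fₕ)sₕ²/nₕ with Wₕ = Nₕ/N, N = 17126.
35–54: Wₕ = 0.15397641; term = 0.15397641²·(1 − 0.13651877)·1570/360 = 0.089280874.
55–64: Wₕ = 0.84602359; term = 0.84602359²·(1 − 0.18179308)·2190/2634 = 0.48691868.
Sum = 0.57619955.
SE = √(0.57619955) = 0.7591.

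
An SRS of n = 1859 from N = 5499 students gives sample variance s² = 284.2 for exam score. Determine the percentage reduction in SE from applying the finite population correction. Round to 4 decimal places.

18.6404

f = n/N = 1859/5499 = 0.33806147.
SE_no-fpc = √(s²/n) = 0.39099602; SE_fpc = √((1−f)s²/n) = 0.31811282.
Ratio = √(1−f) = 0.81359605. Reduction = 100·(1 − 0.81359605) = 18.6404%.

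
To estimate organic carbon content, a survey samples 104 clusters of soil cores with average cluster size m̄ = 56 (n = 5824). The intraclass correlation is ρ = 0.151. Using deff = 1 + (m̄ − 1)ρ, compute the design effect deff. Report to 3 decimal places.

9.305

deff = 1 + (56 − 1)·0.151 = 1 + 8.305 = 9.305.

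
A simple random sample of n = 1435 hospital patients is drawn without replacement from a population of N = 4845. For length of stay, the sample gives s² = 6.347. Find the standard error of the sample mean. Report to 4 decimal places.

0.0558

Under SRS without replacement, Var(ȳ) = (1 − f)·s²/n with f = n/N = 1435/4845 = 0.29618163.
Var(ȳ) = (1 − 0.29618163)·6.347/1435 = 0.70381837·0.0044229965 = 0.0031129862.
SE(ȳ) = √(0.0031129862) = 0.0558.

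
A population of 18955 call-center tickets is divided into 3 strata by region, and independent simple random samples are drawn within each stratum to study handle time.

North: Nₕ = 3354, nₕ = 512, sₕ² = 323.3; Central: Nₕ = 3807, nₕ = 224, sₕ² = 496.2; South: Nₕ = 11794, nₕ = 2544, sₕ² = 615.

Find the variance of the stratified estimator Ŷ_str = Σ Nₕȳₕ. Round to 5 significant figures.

Var(Ŷ_str) = Σₕ Nₕ²(1 − fₕ)sₕ²/nₕ.
North: 3354²·(1 − 512/3354)·323.3/512 = 6.0189797 × 10^6.
Central: 3807²·(1 − 224/3807)·496.2/224 = 3.0216101 × 10^7.
South: 11794²·(1 − 2544/11794)·615/2544 = 2.6373081 × 10^7.
Sum = 6.2608162 × 10^7.

6.2608 × 10^7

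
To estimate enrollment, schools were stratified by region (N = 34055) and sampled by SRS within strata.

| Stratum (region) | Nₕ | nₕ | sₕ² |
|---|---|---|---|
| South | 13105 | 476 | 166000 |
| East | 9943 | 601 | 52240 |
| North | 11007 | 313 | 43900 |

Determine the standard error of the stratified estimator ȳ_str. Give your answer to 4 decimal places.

8.4241

Var(ȳ_str) = Σₕ Wₕ²(1 − fₕ)sₕ²/nₕ with Wₕ = Nₕ/N, N = 34055.
South: Wₕ = 0.38481868; term = 0.38481868²·(1 − 0.03632201)·166000/476 = 49.767446.
East: Wₕ = 0.29196887; term = 0.29196887²·(1 − 0.06044453)·52240/601 = 6.9618431.
North: Wₕ = 0.32321245; term = 0.32321245²·(1 − 0.02843645)·43900/313 = 14.235331.
Sum = 70.96462.
SE = √(70.96462) = 8.4241.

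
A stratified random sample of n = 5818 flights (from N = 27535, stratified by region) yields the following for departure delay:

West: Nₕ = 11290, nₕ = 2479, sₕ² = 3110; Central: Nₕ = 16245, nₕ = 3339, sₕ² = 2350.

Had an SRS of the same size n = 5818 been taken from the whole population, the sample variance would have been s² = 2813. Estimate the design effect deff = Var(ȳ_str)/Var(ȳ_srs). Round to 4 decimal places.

Var(ȳ_str) = Σ Wₕ²(1−fₕ)sₕ²/nₕ with Wₕ = Nₕ/27535:
  West: (11290/27535)²·(1−2479/11290)·3110/2479 = 0.16460114
  Central: (16245/27535)²·(1−3339/16245)·2350/3339 = 0.19462233
  → Var(ȳ_str) = 0.35922347.
Var(ȳ_srs) = (1 − 5818/27535)·2813/5818 = 0.3813386.
deff = 0.35922347 / 0.3813386 = 0.9420.

0.9420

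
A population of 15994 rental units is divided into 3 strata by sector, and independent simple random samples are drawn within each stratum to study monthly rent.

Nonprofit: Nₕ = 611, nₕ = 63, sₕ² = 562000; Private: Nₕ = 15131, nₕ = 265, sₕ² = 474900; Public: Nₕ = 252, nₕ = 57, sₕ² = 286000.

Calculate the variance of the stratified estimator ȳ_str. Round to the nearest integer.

1588

Var(ȳ_str) = Σₕ Wₕ²(1 − fₕ)sₕ²/nₕ with Wₕ = Nₕ/N, N = 15994.
Nonprofit: Wₕ = 0.03820183; term = 0.03820183²·(1 − 0.10310966)·562000/63 = 11.676249.
Private: Wₕ = 0.94604227; term = 0.94604227²·(1 − 0.01751371)·474900/265 = 1575.8101.
Public: Wₕ = 0.01575591; term = 0.01575591²·(1 − 0.22619048)·286000/57 = 0.96385598.
Sum = 1588.4502.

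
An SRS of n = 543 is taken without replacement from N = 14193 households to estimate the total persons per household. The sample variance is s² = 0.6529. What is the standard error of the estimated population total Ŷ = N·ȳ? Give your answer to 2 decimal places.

482.64

Var(Ŷ) = N²·Var(ȳ) = N²·(1 − n/N)·s²/n.
f = 543/14193 = 0.03825830; Var(ȳ) = 0.96174170·0.6529/543 = 0.0011563926.
Var(Ŷ) = 14193² · 0.0011563926 = 232945.17.
SE(Ŷ) = √(232945.17) = 482.64.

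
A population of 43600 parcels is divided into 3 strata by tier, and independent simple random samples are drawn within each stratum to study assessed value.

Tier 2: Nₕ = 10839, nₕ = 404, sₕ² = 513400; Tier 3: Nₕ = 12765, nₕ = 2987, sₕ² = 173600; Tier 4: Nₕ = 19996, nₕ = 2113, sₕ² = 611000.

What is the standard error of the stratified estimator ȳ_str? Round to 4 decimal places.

Var(ȳ_str) = Σₕ Wₕ²(1 − fₕ)sₕ²/nₕ with Wₕ = Nₕ/N, N = 43600.
Tier 2: Wₕ = 0.24860092; term = 0.24860092²·(1 − 0.03727281)·513400/404 = 75.610688.
Tier 3: Wₕ = 0.29277523; term = 0.29277523²·(1 − 0.23399922)·173600/2987 = 3.8160352.
Tier 4: Wₕ = 0.45862385; term = 0.45862385²·(1 − 0.10567113)·611000/2113 = 54.394156.
Sum = 133.82088.
SE = √(133.82088) = 11.5681.

11.5681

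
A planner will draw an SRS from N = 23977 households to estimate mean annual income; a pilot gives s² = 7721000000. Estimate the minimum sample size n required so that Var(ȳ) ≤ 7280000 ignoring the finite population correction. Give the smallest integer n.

1061

Without fpc, n₀ = s²/D = 7721000000/7280000 = 1060.5769.
Rounding up, n = 1061.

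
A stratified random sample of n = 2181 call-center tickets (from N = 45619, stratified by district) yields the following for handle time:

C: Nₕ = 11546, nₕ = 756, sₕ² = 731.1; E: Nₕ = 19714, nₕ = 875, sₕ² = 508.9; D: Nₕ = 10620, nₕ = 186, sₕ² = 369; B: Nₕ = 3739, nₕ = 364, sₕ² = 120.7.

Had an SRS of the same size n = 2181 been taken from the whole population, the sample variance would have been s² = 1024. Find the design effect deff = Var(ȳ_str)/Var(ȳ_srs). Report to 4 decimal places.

Var(ȳ_str) = Σ Wₕ²(1−fₕ)sₕ²/nₕ with Wₕ = Nₕ/45619:
  C: (11546/45619)²·(1−756/11546)·731.1/756 = 0.057891722
  E: (19714/45619)²·(1−875/19714)·508.9/875 = 0.10379238
  D: (10620/45619)²·(1−186/10620)·369/186 = 0.10563242
  B: (3739/45619)²·(1−364/3739)·120.7/364 = 0.002010683
  → Var(ȳ_str) = 0.26932721.
Var(ȳ_srs) = (1 − 2181/45619)·1024/2181 = 0.44706261.
deff = 0.26932721 / 0.44706261 = 0.6024.

0.6024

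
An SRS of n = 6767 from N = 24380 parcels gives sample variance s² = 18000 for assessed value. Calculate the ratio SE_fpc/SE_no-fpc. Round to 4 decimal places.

f = n/N = 6767/24380 = 0.27756358.
SE_no-fpc = √(s²/n) = 1.6309407; SE_fpc = √((1−f)s²/n) = 1.3862386.
Ratio = √(1−f) = 0.84996260.

0.8500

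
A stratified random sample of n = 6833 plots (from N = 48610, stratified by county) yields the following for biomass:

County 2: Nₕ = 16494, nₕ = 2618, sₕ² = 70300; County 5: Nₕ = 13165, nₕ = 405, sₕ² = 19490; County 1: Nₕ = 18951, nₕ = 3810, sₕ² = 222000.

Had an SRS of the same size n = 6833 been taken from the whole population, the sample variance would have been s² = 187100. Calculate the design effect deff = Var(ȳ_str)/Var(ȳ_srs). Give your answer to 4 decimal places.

0.5566

Var(ȳ_str) = Σ Wₕ²(1−fₕ)sₕ²/nₕ with Wₕ = Nₕ/48610:
  County 2: (16494/48610)²·(1−2618/16494)·70300/2618 = 2.6009064
  County 5: (13165/48610)²·(1−405/13165)·19490/405 = 3.4211894
  County 1: (18951/48610)²·(1−3810/18951)·222000/3810 = 7.0756028
  → Var(ȳ_str) = 13.097699.
Var(ȳ_srs) = (1 − 6833/48610)·187100/6833 = 23.532821.
deff = 13.097699 / 23.532821 = 0.5566.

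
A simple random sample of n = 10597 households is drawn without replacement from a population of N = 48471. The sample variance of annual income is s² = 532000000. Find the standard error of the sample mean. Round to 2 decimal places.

198.06

Under SRS without replacement, Var(ȳ) = (1 − f)·s²/n with f = n/N = 10597/48471 = 0.21862557.
Var(ȳ) = (1 − 0.21862557)·532000000/10597 = 0.78137443·50202.888 = 39227.253.
SE(ȳ) = √(39227.253) = 198.06.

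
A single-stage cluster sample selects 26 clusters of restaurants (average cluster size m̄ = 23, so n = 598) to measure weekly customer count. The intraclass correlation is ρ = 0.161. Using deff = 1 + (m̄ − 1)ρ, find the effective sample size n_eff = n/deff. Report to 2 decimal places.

deff = 1 + (23 − 1)·0.161 = 1 + 3.542 = 4.542.
n_eff = 598 / 4.542 = 131.66.

131.66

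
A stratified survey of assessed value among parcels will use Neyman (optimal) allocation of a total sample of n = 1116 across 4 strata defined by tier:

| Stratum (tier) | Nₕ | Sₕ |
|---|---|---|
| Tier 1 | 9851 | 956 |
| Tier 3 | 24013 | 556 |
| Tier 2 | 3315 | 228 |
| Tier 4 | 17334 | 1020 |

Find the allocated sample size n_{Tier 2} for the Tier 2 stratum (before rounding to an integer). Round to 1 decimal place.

20.5

Neyman allocation: nₕ = n·NₕSₕ / Σⱼ NⱼSⱼ.
Σ NⱼSⱼ = 9851·956 + 24013·556 + 3315·228 + 17334·1020 = 4.1205284 × 10^7.
n_{Tier 2} = 1116·3315·228 / (4.1205284 × 10^7) = 20.5.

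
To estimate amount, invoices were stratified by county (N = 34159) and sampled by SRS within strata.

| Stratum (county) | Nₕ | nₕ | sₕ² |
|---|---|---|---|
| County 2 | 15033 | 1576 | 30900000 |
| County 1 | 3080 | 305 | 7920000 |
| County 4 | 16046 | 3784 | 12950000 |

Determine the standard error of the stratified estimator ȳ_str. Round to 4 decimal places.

Var(ȳ_str) = Σₕ Wₕ²(1 − fₕ)sₕ²/nₕ with Wₕ = Nₕ/N, N = 34159.
County 2: Wₕ = 0.44008900; term = 0.44008900²·(1 − 0.10483603)·30900000/1576 = 3399.2717.
County 1: Wₕ = 0.09016657; term = 0.09016657²·(1 − 0.09902597)·7920000/305 = 190.20799.
County 4: Wₕ = 0.46974443; term = 0.46974443²·(1 − 0.23582201)·12950000/3784 = 577.08056.
Sum = 4166.5603.
SE = √(4166.5603) = 64.5489.

64.5489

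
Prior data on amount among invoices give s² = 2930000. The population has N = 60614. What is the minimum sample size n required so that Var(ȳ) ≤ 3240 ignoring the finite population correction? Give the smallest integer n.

905

Without fpc, n₀ = s²/D = 2930000/3240 = 904.3210.
Rounding up, n = 905.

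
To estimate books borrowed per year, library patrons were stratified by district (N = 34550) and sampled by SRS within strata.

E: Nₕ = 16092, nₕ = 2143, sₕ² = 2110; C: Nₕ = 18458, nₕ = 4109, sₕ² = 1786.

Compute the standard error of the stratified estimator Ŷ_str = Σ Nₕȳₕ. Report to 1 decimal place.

18333.9

Var(Ŷ_str) = Σₕ Nₕ²(1 − fₕ)sₕ²/nₕ.
E: 16092²·(1 − 2143/16092)·2110/2143 = 2.2101074 × 10^8.
C: 18458²·(1 − 4109/18458)·1786/4109 = 1.1512021 × 10^8.
Sum = 3.3613095 × 10^8.
SE = √(3.3613095 × 10^8) = 18333.9.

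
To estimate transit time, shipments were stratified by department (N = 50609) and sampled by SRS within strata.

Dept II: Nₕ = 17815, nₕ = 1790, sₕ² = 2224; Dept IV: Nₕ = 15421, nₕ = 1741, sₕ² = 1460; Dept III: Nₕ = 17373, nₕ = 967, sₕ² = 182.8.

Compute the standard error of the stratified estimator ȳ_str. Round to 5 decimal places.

Var(ȳ_str) = Σₕ Wₕ²(1 − fₕ)sₕ²/nₕ with Wₕ = Nₕ/N, N = 50609.
Dept II: Wₕ = 0.35201249; term = 0.35201249²·(1 − 0.10047713)·2224/1790 = 0.13848735.
Dept IV: Wₕ = 0.30470865; term = 0.30470865²·(1 − 0.11289800)·1460/1741 = 0.069071233.
Dept III: Wₕ = 0.34327886; term = 0.34327886²·(1 − 0.05566108)·182.8/967 = 0.021036415.
Sum = 0.228595.
SE = √(0.228595) = 0.47812.

0.47812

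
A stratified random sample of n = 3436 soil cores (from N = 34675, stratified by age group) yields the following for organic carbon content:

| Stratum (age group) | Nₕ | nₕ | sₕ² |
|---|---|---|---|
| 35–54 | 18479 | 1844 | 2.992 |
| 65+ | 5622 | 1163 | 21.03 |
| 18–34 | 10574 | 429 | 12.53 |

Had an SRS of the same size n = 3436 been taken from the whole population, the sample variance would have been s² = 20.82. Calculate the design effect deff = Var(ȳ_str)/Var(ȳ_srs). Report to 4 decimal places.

Var(ȳ_str) = Σ Wₕ²(1−fₕ)sₕ²/nₕ with Wₕ = Nₕ/34675:
  35–54: (18479/34675)²·(1−1844/18479)·2.992/1844 = 4.148289 × 10^-4
  65+: (5622/34675)²·(1−1163/5622)·21.03/1163 = 3.7701179 × 10^-4
  18–34: (10574/34675)²·(1−429/10574)·12.53/429 = 0.0026058667
  → Var(ȳ_str) = 0.0033977074.
Var(ȳ_srs) = (1 − 3436/34675)·20.82/3436 = 0.0054589388.
deff = 0.0033977074 / 0.0054589388 = 0.6224.

0.6224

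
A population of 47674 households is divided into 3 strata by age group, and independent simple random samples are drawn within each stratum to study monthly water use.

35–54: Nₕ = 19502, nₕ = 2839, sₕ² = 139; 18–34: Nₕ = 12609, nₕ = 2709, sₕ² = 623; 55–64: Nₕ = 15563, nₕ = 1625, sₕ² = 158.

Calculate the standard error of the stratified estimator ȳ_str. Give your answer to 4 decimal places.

Var(ȳ_str) = Σₕ Wₕ²(1 − fₕ)sₕ²/nₕ with Wₕ = Nₕ/N, N = 47674.
35–54: Wₕ = 0.40906993; term = 0.40906993²·(1 − 0.14557481)·139/2839 = 0.0070003309.
18–34: Wₕ = 0.26448379; term = 0.26448379²·(1 − 0.21484654)·623/2709 = 0.012630824.
55–64: Wₕ = 0.32644628; term = 0.32644628²·(1 − 0.10441432)·158/1625 = 0.0092797081.
Sum = 0.028910863.
SE = √(0.028910863) = 0.1700.

0.1700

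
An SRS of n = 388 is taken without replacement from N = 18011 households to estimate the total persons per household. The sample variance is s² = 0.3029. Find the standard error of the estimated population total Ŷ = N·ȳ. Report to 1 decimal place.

497.8

Var(Ŷ) = N²·Var(ȳ) = N²·(1 − n/N)·s²/n.
f = 388/18011 = 0.02154239; Var(ȳ) = 0.97845761·0.3029/388 = 7.638526 × 10^-4.
Var(Ŷ) = 18011² · (7.638526 × 10^-4) = 247790.82.
SE(Ŷ) = √(247790.82) = 497.8.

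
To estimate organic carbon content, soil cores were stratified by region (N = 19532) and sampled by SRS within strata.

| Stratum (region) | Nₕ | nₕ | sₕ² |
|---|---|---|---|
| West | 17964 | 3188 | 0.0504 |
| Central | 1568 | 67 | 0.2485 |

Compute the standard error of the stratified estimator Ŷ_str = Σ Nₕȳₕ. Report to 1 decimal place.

Var(Ŷ_str) = Σₕ Nₕ²(1 − fₕ)sₕ²/nₕ.
West: 17964²·(1 − 3188/17964)·0.0504/3188 = 4196.3543.
Central: 1568²·(1 − 67/1568)·0.2485/67 = 8729.2783.
Sum = 12925.633.
SE = √(12925.633) = 113.7.

113.7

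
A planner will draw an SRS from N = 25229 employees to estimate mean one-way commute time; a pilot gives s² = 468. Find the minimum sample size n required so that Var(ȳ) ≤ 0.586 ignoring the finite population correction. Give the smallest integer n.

799

Without fpc, n₀ = s²/D = 468/0.586 = 798.6348.
Rounding up, n = 799.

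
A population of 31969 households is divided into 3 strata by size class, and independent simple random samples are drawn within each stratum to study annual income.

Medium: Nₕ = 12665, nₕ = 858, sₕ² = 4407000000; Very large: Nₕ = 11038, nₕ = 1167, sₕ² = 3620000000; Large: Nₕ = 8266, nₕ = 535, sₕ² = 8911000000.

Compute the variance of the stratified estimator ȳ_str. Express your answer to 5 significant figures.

2.1237 × 10^6

Var(ȳ_str) = Σₕ Wₕ²(1 − fₕ)sₕ²/nₕ with Wₕ = Nₕ/N, N = 31969.
Medium: Wₕ = 0.39616503; term = 0.39616503²·(1 − 0.06774576)·4407000000/858 = 751523.24.
Very large: Wₕ = 0.34527198; term = 0.34527198²·(1 − 0.10572567)·3620000000/1167 = 330697.68.
Large: Wₕ = 0.25856298; term = 0.25856298²·(1 − 0.06472296)·8911000000/535 = 1.0414673 × 10^6.
Sum = 2.1236882 × 10^6.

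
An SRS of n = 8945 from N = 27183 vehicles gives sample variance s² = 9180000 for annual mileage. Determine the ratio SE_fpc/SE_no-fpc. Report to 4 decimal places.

f = n/N = 8945/27183 = 0.32906596.
SE_no-fpc = √(s²/n) = 32.035475; SE_fpc = √((1−f)s²/n) = 26.240438.
Ratio = √(1−f) = 0.81910563.

0.8191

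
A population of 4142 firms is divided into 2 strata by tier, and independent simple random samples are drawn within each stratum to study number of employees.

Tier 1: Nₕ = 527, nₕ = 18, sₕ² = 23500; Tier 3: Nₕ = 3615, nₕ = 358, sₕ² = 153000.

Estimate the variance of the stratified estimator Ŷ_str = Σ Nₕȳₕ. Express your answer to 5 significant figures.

5.3821 × 10^9

Var(Ŷ_str) = Σₕ Nₕ²(1 − fₕ)sₕ²/nₕ.
Tier 1: 527²·(1 − 18/527)·23500/18 = 3.5020614 × 10^8.
Tier 3: 3615²·(1 − 358/3615)·153000/358 = 5.0319285 × 10^9.
Sum = 5.3821346 × 10^9.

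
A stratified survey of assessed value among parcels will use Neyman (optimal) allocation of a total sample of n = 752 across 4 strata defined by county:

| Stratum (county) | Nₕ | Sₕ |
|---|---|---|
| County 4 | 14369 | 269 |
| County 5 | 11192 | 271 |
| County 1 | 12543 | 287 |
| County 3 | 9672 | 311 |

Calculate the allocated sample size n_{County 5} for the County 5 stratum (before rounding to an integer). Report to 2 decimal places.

168.87

Neyman allocation: nₕ = n·NₕSₕ / Σⱼ NⱼSⱼ.
Σ NⱼSⱼ = 14369·269 + 11192·271 + 12543·287 + 9672·311 = 1.3506126 × 10^7.
n_{County 5} = 752·11192·271 / (1.3506126 × 10^7) = 168.87.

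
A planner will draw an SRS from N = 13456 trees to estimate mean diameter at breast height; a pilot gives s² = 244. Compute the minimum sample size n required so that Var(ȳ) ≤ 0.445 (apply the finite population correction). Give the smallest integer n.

527

Without fpc, n₀ = s²/D = 244/0.445 = 548.3146.
With fpc, (1 − n/N)·s²/n ≤ D requires n ≥ n₀/(1 + n₀/N) = 548.3146/(1 + 548.3146/13456) = 526.8463.
Rounding up, n = 527.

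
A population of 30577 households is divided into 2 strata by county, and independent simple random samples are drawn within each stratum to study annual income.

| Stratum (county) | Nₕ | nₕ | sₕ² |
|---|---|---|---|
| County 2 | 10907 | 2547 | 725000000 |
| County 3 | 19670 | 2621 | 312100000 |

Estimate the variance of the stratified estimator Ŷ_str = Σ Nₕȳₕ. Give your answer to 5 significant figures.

Var(Ŷ_str) = Σₕ Nₕ²(1 − fₕ)sₕ²/nₕ.
County 2: 10907²·(1 − 2547/10907)·725000000/2547 = 2.5954977 × 10^13.
County 3: 19670²·(1 − 2621/19670)·312100000/2621 = 3.9932823 × 10^13.
Sum = 6.58878 × 10^13.

6.5888 × 10^13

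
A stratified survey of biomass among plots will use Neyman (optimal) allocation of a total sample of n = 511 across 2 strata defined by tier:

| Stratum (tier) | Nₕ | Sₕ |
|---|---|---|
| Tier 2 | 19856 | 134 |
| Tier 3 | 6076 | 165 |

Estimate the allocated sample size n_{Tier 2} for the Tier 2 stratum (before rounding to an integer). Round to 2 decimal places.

371.15

Neyman allocation: nₕ = n·NₕSₕ / Σⱼ NⱼSⱼ.
Σ NⱼSⱼ = 19856·134 + 6076·165 = 3.663244 × 10^6.
n_{Tier 2} = 511·19856·134 / (3.663244 × 10^6) = 371.15.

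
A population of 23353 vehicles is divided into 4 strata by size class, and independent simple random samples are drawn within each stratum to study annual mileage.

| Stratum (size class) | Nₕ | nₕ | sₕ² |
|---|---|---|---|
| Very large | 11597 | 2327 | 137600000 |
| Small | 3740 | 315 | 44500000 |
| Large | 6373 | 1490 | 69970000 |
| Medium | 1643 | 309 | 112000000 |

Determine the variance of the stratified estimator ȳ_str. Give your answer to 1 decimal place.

Var(ȳ_str) = Σₕ Wₕ²(1 − fₕ)sₕ²/nₕ with Wₕ = Nₕ/N, N = 23353.
Very large: Wₕ = 0.49659573; term = 0.49659573²·(1 − 0.20065534)·137600000/2327 = 11656.337.
Small: Wₕ = 0.16015073; term = 0.16015073²·(1 − 0.08422460)·44500000/315 = 3318.152.
Large: Wₕ = 0.27289856; term = 0.27289856²·(1 − 0.23379884)·69970000/1490 = 2679.6057.
Medium: Wₕ = 0.07035499; term = 0.07035499²·(1 − 0.18807060)·112000000/309 = 1456.6915.
Sum = 19110.786.

19110.8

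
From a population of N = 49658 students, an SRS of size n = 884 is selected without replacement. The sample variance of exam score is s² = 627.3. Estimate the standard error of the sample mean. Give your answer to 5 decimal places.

0.83486

Under SRS without replacement, Var(ȳ) = (1 − f)·s²/n with f = n/N = 884/49658 = 0.01780176.
Var(ȳ) = (1 − 0.01780176)·627.3/884 = 0.98219824·0.70961538 = 0.69698298.
SE(ȳ) = √(0.69698298) = 0.83486.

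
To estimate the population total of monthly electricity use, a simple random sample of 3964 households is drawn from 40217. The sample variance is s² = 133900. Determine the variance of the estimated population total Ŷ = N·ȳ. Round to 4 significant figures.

4.925 × 10^10

Var(Ŷ) = N²·Var(ȳ) = N²·(1 − n/N)·s²/n.
f = 3964/40217 = 0.09856528; Var(ȳ) = 0.90143472·133900/3964 = 30.449573.
Var(Ŷ) = 40217² · 30.449573 = 4.9249355 × 10^10.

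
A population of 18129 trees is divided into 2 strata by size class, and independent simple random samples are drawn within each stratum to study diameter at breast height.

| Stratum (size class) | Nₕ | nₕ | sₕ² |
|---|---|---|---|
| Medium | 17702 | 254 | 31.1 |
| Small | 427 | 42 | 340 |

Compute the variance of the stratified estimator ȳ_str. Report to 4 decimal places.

0.1191

Var(ȳ_str) = Σₕ Wₕ²(1 − fₕ)sₕ²/nₕ with Wₕ = Nₕ/N, N = 18129.
Medium: Wₕ = 0.97644658; term = 0.97644658²·(1 − 0.01434866)·31.1/254 = 0.11506599.
Small: Wₕ = 0.02355342; term = 0.02355342²·(1 − 0.09836066)·340/42 = 0.0040492122.
Sum = 0.1191152.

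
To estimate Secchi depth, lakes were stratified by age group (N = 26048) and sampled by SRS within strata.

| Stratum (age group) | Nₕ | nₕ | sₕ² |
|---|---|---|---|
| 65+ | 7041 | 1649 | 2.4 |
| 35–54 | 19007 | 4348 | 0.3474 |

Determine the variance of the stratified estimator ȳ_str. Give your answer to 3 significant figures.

Var(ȳ_str) = Σₕ Wₕ²(1 − fₕ)sₕ²/nₕ with Wₕ = Nₕ/N, N = 26048.
65+: Wₕ = 0.27030866; term = 0.27030866²·(1 − 0.23419969)·2.4/1649 = 8.1437803 × 10^-5.
35–54: Wₕ = 0.72969134; term = 0.72969134²·(1 − 0.22875783)·0.3474/4348 = 3.2810242 × 10^-5.
Sum = 1.1424805 × 10^-4.

1.14 × 10^-4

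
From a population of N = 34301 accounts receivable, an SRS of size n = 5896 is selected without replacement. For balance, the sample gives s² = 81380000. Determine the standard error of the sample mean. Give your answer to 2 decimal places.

Under SRS without replacement, Var(ȳ) = (1 − f)·s²/n with f = n/N = 5896/34301 = 0.17189003.
Var(ȳ) = (1 − 0.17189003)·81380000/5896 = 0.82810997·13802.578 = 11430.052.
SE(ȳ) = √(11430.052) = 106.91.

106.91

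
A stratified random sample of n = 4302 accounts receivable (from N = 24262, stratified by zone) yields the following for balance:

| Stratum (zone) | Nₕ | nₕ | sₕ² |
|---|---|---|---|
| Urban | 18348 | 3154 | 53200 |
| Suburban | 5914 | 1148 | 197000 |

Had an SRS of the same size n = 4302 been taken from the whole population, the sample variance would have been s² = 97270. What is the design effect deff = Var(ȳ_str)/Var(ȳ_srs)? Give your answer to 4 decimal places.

0.8712

Var(ȳ_str) = Σ Wₕ²(1−fₕ)sₕ²/nₕ with Wₕ = Nₕ/24262:
  Urban: (18348/24262)²·(1−3154/18348)·53200/3154 = 7.9883595
  Suburban: (5914/24262)²·(1−1148/5914)·197000/1148 = 8.2168716
  → Var(ȳ_str) = 16.205231.
Var(ȳ_srs) = (1 − 4302/24262)·97270/4302 = 18.601264.
deff = 16.205231 / 18.601264 = 0.8712.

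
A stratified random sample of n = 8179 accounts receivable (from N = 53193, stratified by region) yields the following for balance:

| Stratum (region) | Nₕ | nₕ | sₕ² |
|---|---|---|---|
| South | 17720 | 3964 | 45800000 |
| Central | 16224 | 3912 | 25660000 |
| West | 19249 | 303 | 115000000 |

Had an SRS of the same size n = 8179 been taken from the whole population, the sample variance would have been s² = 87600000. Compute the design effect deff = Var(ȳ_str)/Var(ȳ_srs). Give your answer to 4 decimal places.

5.5582

Var(ȳ_str) = Σ Wₕ²(1−fₕ)sₕ²/nₕ with Wₕ = Nₕ/53193:
  South: (17720/53193)²·(1−3964/17720)·45800000/3964 = 995.35671
  Central: (16224/53193)²·(1−3912/16224)·25660000/3912 = 463.05799
  West: (19249/53193)²·(1−303/19249)·115000000/303 = 48918.367
  → Var(ȳ_str) = 50376.782.
Var(ȳ_srs) = (1 − 8179/53193)·87600000/8179 = 9063.5226.
deff = 50376.782 / 9063.5226 = 5.5582.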